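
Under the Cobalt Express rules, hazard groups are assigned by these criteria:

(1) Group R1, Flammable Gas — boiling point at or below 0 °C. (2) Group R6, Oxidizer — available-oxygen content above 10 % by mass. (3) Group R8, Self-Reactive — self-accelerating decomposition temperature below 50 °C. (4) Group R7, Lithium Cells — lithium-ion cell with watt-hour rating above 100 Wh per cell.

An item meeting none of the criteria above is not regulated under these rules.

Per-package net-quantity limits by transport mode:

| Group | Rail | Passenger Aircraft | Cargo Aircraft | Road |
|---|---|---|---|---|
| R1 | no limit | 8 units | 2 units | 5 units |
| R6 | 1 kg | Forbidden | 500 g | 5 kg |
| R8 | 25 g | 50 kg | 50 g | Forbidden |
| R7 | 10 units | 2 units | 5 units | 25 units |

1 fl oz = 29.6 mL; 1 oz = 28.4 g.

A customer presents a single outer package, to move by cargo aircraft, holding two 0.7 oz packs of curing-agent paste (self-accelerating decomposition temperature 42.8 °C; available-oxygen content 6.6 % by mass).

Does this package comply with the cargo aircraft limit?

Yes

Self-accelerating decomposition temperature 42.8 °C meets the Group R8 criterion (Self-Reactive), so the curing-agent paste is Group R8.
Group R8 quantity: two 0.7 oz packs = 39.76 g.
39.76 g ≤ 50 g (cargo aircraft limit, Group R8) — within limit.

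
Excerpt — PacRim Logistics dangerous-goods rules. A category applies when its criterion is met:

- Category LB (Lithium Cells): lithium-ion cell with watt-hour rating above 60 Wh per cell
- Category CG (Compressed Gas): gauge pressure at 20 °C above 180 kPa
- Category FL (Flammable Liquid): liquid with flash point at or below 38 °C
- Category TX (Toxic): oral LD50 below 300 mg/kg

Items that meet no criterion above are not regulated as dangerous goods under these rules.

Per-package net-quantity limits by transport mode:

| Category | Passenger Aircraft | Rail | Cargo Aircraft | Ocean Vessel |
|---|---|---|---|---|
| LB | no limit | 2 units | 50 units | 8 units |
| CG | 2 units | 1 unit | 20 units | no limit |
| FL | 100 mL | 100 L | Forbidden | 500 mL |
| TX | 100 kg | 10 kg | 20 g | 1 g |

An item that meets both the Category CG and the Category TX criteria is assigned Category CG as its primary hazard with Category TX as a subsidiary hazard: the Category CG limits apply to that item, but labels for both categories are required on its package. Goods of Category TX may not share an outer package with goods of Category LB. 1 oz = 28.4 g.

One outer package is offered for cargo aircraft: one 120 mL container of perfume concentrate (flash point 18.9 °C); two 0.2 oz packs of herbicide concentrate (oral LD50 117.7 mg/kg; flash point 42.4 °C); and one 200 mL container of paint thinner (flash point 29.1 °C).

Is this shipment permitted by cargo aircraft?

No

With flash point 18.9 °C (≤ 38 °C), the perfume concentrate falls in Category FL.
The herbicide concentrate has oral LD50 117.7 mg/kg, which is < 300 mg/kg, so it is Category TX (Toxic).
Paint thinner: flash point 29.1 °C ≤ 38 °C → Category FL (Flammable Liquid).
Category TX quantity: two 0.2 oz packs = 11.36 g.
That is within the Category TX cargo aircraft limit of 20 g.
Category FL net quantity: 120 mL + 200 mL = 320 mL.
By cargo aircraft, Category FL is Forbidden regardless of quantity.
The segregation rule (Category TX with Category LB) does not apply to Category TX with Category FL.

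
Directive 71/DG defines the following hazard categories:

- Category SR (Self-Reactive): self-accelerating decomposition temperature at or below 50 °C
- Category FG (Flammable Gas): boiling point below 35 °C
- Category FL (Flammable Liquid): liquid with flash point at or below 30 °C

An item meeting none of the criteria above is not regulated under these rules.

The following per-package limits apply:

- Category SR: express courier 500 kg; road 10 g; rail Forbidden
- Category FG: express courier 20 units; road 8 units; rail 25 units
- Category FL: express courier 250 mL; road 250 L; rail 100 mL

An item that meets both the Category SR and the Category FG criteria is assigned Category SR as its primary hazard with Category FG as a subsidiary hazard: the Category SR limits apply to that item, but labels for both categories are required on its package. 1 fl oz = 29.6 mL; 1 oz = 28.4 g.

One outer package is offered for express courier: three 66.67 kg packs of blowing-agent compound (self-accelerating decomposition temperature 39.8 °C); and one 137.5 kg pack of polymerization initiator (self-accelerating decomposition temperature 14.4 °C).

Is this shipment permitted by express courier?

With self-accelerating decomposition temperature 39.8 °C (≤ 50 °C), the blowing-agent compound falls in Category SR.
With self-accelerating decomposition temperature 14.4 °C (≤ 50 °C), the polymerization initiator falls in Category SR.
Category SR net quantity: (three 66.67 kg packs = 200.01 kg) + 137.5 kg = 337.51 kg.
337.51 kg is within the express courier limit of 500 kg for Category SR.

Yes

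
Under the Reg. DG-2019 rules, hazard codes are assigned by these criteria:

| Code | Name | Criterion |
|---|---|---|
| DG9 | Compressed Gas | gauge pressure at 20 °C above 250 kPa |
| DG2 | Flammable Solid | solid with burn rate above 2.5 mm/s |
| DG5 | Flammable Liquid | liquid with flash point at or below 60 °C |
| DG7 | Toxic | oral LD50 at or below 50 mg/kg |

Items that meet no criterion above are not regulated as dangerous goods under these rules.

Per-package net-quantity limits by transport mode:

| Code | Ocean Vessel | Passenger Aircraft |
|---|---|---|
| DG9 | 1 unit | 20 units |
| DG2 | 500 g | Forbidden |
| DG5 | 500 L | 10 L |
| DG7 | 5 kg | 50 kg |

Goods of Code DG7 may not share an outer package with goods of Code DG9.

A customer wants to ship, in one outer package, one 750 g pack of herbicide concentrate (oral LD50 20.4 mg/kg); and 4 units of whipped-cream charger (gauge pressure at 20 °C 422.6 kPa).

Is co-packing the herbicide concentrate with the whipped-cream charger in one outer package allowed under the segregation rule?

No

The herbicide concentrate has oral LD50 20.4 mg/kg, which is ≤ 50 mg/kg, so it is Code DG7 (Toxic).
The whipped-cream charger has gauge pressure at 20 °C 422.6 kPa, which is > 250 kPa, so it is Code DG9 (Compressed Gas).
Code DG7 and Code DG9 may not share an outer package.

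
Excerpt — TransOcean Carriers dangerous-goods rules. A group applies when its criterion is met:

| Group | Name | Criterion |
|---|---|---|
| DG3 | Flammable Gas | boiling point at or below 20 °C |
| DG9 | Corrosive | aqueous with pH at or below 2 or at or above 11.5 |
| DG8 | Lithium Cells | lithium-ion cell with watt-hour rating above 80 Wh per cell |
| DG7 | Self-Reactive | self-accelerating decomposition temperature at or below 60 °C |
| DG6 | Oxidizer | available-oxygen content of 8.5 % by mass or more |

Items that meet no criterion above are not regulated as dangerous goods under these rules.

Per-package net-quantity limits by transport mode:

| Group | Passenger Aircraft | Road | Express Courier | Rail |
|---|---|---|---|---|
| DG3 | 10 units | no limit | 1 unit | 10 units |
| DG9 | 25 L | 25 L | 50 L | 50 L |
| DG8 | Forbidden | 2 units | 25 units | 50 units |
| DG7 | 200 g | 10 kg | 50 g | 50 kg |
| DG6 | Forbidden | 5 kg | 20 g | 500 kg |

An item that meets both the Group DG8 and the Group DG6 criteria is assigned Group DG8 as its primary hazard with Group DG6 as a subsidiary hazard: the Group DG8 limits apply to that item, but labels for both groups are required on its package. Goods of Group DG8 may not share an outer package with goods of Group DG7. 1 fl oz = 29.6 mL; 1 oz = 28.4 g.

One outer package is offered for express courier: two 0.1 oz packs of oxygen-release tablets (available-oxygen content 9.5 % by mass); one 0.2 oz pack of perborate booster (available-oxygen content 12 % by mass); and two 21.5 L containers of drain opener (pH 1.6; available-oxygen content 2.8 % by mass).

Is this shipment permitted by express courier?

Available-oxygen content 9.5 % by mass meets the Group DG6 criterion (Oxidizer), so the oxygen-release tablets are Group DG6.
Available-oxygen content 12 % by mass meets the Group DG6 criterion (Oxidizer), so the perborate booster is Group DG6.
With pH 1.6 (≤ 2), the drain opener falls in Group DG9.
Group DG6 net quantity: (two 0.1 oz packs = 5.68 g) + (one 0.2 oz pack = 5.68 g) = 11.36 g.
11.36 g is within the express courier limit of 20 g for Group DG6.
Group DG9 quantity: two 21.5 L containers = 43 L.
43 L ≤ 50 L (express courier limit, Group DG9) — within limit.
The segregation rule (Group DG8 with Group DG7) does not apply to Group DG6 with Group DG9.
Every hazard group is within its express courier limit and no segregation rule is violated.

Yes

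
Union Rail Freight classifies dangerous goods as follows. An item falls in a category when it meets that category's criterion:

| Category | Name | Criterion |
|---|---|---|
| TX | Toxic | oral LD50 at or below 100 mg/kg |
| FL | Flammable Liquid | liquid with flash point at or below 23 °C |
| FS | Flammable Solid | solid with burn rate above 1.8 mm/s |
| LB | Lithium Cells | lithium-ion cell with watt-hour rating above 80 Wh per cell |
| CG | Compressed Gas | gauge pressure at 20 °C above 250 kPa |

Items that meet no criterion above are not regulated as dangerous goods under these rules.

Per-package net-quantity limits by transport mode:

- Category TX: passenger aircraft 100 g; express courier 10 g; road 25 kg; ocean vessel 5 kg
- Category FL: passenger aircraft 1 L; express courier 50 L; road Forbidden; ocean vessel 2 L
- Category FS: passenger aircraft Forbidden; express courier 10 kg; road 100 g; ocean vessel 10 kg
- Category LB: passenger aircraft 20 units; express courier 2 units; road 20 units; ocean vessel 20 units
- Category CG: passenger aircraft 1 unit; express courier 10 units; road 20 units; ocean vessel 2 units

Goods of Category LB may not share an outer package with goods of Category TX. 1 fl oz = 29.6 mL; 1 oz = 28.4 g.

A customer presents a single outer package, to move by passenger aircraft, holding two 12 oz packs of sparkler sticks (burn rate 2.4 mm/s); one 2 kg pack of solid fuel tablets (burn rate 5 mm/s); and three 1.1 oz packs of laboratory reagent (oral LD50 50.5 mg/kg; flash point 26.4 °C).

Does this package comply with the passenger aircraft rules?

Burn rate 2.4 mm/s meets the Category FS criterion (Flammable Solid), so the sparkler sticks are Category FS.
The solid fuel tablets have burn rate 5 mm/s, which is > 1.8 mm/s, so they are Category FS (Flammable Solid).
Oral LD50 50.5 mg/kg meets the Category TX criterion (Toxic), so the laboratory reagent is Category TX.
Category FS net quantity: (two 12 oz packs = 681.6 g) + 2 kg = 2681.6 g.
By passenger aircraft, Category FS is Forbidden regardless of quantity.
Category TX quantity: three 1.1 oz packs = 93.72 g.
That is within the Category TX passenger aircraft limit of 100 g.
The segregation rule (Category LB with Category TX) does not apply to Category FS with Category TX.

No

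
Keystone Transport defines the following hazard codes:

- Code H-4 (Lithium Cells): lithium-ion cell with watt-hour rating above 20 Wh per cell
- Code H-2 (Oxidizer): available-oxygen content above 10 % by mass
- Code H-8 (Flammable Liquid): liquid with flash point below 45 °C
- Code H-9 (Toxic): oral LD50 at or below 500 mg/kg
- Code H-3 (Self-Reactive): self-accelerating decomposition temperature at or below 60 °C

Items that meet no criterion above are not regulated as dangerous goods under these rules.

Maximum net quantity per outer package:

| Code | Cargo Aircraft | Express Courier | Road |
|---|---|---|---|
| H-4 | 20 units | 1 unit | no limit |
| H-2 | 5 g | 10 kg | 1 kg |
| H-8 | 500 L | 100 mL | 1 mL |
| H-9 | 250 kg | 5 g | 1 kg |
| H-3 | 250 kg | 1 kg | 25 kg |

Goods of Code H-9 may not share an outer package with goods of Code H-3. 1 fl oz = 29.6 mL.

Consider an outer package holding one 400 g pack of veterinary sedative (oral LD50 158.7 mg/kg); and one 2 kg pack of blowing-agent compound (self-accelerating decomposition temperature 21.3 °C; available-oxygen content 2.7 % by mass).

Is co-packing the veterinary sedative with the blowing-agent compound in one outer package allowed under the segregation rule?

With oral LD50 158.7 mg/kg (≤ 500 mg/kg), the veterinary sedative falls in Code H-9.
With self-accelerating decomposition temperature 21.3 °C (≤ 60 °C), the blowing-agent compound falls in Code H-3.
Code H-9 and Code H-3 may not share an outer package.

No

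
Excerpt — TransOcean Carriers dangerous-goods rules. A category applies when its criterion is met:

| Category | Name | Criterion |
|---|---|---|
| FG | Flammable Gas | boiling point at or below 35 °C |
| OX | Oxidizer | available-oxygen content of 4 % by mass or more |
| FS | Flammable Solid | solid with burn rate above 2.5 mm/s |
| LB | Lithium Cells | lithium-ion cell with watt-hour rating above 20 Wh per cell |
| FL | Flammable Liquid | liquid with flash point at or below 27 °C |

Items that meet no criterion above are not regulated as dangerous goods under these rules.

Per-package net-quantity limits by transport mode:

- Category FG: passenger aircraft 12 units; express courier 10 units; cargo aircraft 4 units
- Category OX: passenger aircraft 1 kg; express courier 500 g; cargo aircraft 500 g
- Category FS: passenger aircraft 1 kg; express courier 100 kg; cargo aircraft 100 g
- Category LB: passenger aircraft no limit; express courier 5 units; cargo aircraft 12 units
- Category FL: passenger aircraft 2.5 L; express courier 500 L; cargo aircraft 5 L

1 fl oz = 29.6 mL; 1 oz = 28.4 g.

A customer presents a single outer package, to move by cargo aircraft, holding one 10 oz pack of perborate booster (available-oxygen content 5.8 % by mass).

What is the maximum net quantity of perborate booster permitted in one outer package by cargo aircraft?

Available-oxygen content 5.8 % by mass meets the Category OX criterion (Oxidizer), so the perborate booster is Category OX.
The cargo aircraft limit for Category OX is 500 g.

500 g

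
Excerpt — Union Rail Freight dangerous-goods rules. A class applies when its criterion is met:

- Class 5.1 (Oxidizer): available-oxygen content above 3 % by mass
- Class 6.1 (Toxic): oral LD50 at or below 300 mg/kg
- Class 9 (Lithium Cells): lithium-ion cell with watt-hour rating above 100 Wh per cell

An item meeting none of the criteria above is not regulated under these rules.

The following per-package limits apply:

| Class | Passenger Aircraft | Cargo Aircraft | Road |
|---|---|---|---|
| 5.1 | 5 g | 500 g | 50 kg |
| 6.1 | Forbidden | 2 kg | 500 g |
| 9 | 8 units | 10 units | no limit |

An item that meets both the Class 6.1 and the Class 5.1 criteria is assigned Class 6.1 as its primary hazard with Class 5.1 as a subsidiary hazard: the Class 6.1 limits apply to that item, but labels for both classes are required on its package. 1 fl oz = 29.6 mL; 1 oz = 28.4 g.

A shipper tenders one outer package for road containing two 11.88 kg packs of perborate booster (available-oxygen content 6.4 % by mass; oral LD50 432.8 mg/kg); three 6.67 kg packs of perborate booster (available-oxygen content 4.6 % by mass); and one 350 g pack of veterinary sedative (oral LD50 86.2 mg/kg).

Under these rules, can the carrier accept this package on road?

Yes

Perborate booster: available-oxygen content 6.4 % by mass > 3 % by mass → Class 5.1 (Oxidizer).
The perborate booster has available-oxygen content 4.6 % by mass, which is > 3 % by mass, so it is Class 5.1 (Oxidizer).
Veterinary sedative: oral LD50 86.2 mg/kg ≤ 300 mg/kg → Class 6.1 (Toxic).
Class 6.1 quantity: 350 g.
350 g ≤ 500 g (road limit, Class 6.1) — within limit.
Class 5.1 net quantity: (two 11.88 kg packs = 23.76 kg) + (three 6.67 kg packs = 20.01 kg) = 43.77 kg.
43.77 kg ≤ 50 kg (road limit, Class 5.1) — within limit.
Every hazard class is within its road limit and no segregation rule is violated.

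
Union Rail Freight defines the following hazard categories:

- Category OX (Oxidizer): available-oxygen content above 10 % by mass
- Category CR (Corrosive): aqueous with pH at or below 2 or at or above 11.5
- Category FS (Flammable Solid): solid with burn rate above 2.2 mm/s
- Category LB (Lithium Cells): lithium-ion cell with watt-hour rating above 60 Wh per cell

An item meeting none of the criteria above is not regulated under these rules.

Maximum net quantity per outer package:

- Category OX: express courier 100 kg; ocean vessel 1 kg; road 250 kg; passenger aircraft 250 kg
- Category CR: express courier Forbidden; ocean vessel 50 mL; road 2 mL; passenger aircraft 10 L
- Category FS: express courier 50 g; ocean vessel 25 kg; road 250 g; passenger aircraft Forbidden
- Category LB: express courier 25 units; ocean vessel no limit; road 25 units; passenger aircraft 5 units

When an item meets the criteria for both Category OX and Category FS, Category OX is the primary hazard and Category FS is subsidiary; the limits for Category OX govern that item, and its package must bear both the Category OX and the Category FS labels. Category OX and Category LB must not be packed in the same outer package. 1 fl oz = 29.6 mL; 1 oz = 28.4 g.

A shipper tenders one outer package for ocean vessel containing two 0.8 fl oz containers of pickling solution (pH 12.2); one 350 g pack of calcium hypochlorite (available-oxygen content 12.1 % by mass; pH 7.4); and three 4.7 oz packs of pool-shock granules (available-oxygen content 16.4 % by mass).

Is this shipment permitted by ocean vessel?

pH 12.2 meets the Category CR criterion (Corrosive), so the pickling solution is Category CR.
Available-oxygen content 12.1 % by mass meets the Category OX criterion (Oxidizer), so the calcium hypochlorite is Category OX.
Pool-shock granules: available-oxygen content 16.4 % by mass > 10 % by mass → Category OX (Oxidizer).
Total Category OX: 350 g + (three 4.7 oz packs = 400.44 g) = 750.44 g.
750.44 g ≤ 1 kg (ocean vessel limit, Category OX) — within limit.
Category CR quantity: two 0.8 fl oz containers = 47.36 mL.
47.36 mL is within the ocean vessel limit of 50 mL for Category CR.
The segregation rule (Category OX with Category LB) does not apply to Category OX with Category CR.
Every hazard category is within its ocean vessel limit and no segregation rule is violated.

Yes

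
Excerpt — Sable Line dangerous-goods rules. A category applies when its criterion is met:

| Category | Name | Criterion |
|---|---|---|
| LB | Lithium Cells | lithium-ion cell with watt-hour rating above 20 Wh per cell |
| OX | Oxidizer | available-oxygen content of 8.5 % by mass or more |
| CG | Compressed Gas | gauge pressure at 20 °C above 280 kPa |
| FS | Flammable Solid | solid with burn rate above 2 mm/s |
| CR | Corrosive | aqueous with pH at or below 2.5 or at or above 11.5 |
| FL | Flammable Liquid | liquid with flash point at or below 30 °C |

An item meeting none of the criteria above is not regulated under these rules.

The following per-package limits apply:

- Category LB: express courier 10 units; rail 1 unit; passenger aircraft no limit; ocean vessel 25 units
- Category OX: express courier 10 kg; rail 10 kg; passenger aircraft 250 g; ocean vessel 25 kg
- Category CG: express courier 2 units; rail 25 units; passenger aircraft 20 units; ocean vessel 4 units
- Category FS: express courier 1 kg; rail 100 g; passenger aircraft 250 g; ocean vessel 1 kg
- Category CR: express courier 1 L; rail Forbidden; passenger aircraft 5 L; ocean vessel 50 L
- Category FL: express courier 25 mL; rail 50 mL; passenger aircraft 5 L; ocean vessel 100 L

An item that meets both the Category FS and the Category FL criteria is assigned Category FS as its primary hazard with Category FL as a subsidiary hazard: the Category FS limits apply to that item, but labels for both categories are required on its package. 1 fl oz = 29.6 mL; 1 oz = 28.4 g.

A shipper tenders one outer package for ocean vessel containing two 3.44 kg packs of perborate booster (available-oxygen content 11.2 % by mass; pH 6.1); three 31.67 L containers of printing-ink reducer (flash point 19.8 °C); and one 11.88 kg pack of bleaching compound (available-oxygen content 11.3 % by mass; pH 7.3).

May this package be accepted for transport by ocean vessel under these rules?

Available-oxygen content 11.2 % by mass meets the Category OX criterion (Oxidizer), so the perborate booster is Category OX.
Flash point 19.8 °C meets the Category FL criterion (Flammable Liquid), so the printing-ink reducer is Category FL.
Bleaching compound: available-oxygen content 11.3 % by mass ≥ 8.5 % by mass → Category OX (Oxidizer).
Category OX net quantity: (two 3.44 kg packs = 6.88 kg) + 11.88 kg = 18.76 kg.
18.76 kg ≤ 25 kg (ocean vessel limit, Category OX) — within limit.
Category FL quantity: three 31.67 L containers = 95.01 L.
That is within the Category FL ocean vessel limit of 100 L.
Every hazard category is within its ocean vessel limit and no segregation rule is violated.

Yes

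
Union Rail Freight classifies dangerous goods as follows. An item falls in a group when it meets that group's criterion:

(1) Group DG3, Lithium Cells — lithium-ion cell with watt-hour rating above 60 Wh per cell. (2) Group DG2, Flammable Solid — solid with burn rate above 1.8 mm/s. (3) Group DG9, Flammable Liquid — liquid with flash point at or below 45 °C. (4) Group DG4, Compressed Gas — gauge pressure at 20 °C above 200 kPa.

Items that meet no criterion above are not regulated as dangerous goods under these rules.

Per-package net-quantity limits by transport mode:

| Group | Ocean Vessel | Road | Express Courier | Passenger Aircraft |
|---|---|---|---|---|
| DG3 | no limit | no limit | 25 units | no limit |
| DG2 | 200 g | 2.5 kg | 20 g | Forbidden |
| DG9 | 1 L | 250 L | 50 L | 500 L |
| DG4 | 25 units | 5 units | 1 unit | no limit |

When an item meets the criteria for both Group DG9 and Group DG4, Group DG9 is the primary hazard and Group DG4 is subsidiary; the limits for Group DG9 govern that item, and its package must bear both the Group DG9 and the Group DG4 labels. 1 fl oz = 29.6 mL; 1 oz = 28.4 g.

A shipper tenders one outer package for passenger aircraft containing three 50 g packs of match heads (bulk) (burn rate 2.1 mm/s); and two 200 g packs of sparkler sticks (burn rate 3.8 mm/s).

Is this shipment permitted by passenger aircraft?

No

Match heads (bulk): burn rate 2.1 mm/s > 1.8 mm/s → Group DG2 (Flammable Solid).
With burn rate 3.8 mm/s (> 1.8 mm/s), the sparkler sticks fall in Group DG2.
Group DG2 net quantity: (three 50 g packs = 150 g) + (two 200 g packs = 400 g) = 550 g.
By passenger aircraft, Group DG2 is Forbidden regardless of quantity.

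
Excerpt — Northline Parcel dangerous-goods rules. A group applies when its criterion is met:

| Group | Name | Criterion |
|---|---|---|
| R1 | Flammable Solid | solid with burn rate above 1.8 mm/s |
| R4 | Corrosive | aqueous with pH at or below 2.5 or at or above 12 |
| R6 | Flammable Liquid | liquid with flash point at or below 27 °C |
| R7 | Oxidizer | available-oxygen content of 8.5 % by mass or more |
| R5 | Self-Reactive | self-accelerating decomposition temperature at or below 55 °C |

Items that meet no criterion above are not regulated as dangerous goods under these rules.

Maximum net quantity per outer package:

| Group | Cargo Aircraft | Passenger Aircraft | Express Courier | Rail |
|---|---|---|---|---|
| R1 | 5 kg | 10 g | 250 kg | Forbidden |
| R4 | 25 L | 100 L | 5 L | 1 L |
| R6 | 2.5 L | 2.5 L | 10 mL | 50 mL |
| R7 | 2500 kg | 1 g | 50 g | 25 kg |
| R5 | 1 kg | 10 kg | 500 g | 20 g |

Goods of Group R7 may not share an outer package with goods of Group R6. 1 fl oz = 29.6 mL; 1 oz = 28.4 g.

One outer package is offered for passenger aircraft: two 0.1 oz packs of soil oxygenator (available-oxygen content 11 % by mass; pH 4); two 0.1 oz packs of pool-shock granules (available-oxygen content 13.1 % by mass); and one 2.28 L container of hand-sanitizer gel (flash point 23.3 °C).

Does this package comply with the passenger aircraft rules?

No

Available-oxygen content 11 % by mass meets the Group R7 criterion (Oxidizer), so the soil oxygenator is Group R7.
With available-oxygen content 13.1 % by mass (≥ 8.5 % by mass), the pool-shock granules fall in Group R7.
The hand-sanitizer gel has flash point 23.3 °C, which is ≤ 27 °C, so it is Group R6 (Flammable Liquid).
Group R7 net quantity: (two 0.1 oz packs = 5.68 g) + (two 0.1 oz packs = 5.68 g) = 11.36 g.
That exceeds the Group R7 passenger aircraft limit of 1 g.
Group R6 quantity: 2.28 L.
That is within the Group R6 passenger aircraft limit of 2.5 L.
Group R7 and Group R6 may not share an outer package.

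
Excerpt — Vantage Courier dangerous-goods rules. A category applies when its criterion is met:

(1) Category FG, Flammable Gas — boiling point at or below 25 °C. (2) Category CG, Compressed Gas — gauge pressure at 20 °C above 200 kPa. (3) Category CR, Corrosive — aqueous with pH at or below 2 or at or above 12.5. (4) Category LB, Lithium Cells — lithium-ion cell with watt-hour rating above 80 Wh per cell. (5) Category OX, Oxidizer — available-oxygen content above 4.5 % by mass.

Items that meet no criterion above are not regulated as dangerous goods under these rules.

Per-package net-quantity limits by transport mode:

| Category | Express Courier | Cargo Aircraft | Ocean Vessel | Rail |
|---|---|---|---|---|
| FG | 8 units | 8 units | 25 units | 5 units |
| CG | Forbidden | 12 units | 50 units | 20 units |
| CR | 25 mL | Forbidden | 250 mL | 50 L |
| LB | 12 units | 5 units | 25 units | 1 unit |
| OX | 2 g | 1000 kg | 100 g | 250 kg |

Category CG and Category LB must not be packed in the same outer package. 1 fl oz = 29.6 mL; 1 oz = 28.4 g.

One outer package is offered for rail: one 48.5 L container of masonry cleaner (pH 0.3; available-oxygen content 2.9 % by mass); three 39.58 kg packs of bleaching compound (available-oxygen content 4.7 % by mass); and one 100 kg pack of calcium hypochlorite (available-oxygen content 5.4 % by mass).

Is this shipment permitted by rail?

With pH 0.3 (≤ 2), the masonry cleaner falls in Category CR.
The bleaching compound has available-oxygen content 4.7 % by mass, which is > 4.5 % by mass, so it is Category OX (Oxidizer).
The calcium hypochlorite has available-oxygen content 5.4 % by mass, which is > 4.5 % by mass, so it is Category OX (Oxidizer).
Category OX net quantity: (three 39.58 kg packs = 118.74 kg) + 100 kg = 218.74 kg.
218.74 kg ≤ 250 kg (rail limit, Category OX) — within limit.
Category CR quantity: 48.5 L.
48.5 L ≤ 50 L (rail limit, Category CR) — within limit.
The segregation rule (Category CG with Category LB) does not apply to Category OX with Category CR.
Every hazard category is within its rail limit and no segregation rule is violated.

Yes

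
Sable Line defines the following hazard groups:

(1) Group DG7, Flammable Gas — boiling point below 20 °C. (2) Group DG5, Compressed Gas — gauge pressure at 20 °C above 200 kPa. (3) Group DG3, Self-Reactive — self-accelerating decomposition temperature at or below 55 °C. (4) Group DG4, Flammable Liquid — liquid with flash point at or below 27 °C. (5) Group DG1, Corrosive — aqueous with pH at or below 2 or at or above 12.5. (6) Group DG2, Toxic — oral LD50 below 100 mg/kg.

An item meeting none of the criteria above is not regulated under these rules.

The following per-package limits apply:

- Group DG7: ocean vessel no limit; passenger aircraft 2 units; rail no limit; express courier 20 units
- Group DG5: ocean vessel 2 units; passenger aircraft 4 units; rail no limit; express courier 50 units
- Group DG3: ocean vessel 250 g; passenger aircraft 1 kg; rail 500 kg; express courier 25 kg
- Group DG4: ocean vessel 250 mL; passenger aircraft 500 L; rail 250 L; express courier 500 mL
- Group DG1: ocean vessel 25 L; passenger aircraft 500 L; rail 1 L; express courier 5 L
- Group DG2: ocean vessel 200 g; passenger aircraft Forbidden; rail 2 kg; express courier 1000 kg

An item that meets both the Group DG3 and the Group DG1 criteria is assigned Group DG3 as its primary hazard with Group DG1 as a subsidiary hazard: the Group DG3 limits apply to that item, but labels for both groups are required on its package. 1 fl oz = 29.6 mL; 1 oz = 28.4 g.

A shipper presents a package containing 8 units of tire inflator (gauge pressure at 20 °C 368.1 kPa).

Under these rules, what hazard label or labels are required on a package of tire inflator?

Group DG5

Tire inflator: gauge pressure at 20 °C 368.1 kPa > 200 kPa → Group DG5 (Compressed Gas).
Only the Group DG5 label is required.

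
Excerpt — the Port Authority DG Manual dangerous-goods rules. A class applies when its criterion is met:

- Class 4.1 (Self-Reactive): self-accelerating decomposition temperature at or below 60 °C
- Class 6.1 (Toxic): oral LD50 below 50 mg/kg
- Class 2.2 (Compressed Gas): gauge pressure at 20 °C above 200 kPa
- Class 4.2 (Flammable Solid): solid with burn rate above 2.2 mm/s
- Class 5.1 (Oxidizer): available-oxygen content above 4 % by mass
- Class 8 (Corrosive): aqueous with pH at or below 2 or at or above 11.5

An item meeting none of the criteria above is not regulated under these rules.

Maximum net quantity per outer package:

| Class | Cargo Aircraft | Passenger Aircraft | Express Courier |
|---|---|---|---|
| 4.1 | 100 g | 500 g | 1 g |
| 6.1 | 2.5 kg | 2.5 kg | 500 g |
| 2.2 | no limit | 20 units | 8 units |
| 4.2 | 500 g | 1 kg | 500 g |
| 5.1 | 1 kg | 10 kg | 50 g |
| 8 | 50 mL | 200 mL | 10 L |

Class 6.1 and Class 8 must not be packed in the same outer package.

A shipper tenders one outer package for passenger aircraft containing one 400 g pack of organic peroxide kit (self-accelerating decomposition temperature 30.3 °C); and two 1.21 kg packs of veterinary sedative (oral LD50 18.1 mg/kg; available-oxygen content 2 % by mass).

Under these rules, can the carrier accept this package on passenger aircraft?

Organic peroxide kit: self-accelerating decomposition temperature 30.3 °C ≤ 60 °C → Class 4.1 (Self-Reactive).
Veterinary sedative: oral LD50 18.1 mg/kg < 50 mg/kg → Class 6.1 (Toxic).
Class 6.1 quantity: two 1.21 kg packs = 2.42 kg.
2.42 kg ≤ 2.5 kg (passenger aircraft limit, Class 6.1) — within limit.
Class 4.1 quantity: 400 g.
That is within the Class 4.1 passenger aircraft limit of 500 g.
The segregation rule (Class 6.1 with Class 8) does not apply to Class 6.1 with Class 4.1.
Every hazard class is within its passenger aircraft limit and no segregation rule is violated.

Yes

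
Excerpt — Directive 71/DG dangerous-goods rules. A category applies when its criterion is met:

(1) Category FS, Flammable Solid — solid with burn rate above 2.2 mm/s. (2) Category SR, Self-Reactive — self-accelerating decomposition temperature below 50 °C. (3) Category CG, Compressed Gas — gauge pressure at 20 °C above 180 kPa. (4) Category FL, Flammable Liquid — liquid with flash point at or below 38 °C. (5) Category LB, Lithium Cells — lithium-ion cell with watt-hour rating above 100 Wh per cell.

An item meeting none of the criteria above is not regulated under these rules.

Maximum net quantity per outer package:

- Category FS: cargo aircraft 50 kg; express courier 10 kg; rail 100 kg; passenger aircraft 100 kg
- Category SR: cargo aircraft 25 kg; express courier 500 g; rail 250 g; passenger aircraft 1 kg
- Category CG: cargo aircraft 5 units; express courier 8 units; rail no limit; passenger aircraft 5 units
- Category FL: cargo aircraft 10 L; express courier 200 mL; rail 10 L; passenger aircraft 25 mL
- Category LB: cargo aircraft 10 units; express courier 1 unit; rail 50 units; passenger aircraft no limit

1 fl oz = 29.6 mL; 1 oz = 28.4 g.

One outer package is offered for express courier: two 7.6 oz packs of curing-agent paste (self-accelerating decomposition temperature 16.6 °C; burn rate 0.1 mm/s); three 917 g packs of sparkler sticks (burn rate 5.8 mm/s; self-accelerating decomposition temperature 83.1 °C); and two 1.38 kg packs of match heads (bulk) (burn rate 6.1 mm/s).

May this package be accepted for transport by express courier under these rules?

The curing-agent paste has self-accelerating decomposition temperature 16.6 °C, which is < 50 °C, so it is Category SR (Self-Reactive).
The sparkler sticks have burn rate 5.8 mm/s, which is > 2.2 mm/s, so they are Category FS (Flammable Solid).
Match heads (bulk): burn rate 6.1 mm/s > 2.2 mm/s → Category FS (Flammable Solid).
Category FS net quantity: (three 917 g packs = 2.751 kg) + (two 1.38 kg packs = 2.76 kg) = 5.511 kg.
5.511 kg is within the express courier limit of 10 kg for Category FS.
Category SR quantity: two 7.6 oz packs = 431.68 g.
431.68 g ≤ 500 g (express courier limit, Category SR) — within limit.
Every hazard category is within its express courier limit and no segregation rule is violated.

Yes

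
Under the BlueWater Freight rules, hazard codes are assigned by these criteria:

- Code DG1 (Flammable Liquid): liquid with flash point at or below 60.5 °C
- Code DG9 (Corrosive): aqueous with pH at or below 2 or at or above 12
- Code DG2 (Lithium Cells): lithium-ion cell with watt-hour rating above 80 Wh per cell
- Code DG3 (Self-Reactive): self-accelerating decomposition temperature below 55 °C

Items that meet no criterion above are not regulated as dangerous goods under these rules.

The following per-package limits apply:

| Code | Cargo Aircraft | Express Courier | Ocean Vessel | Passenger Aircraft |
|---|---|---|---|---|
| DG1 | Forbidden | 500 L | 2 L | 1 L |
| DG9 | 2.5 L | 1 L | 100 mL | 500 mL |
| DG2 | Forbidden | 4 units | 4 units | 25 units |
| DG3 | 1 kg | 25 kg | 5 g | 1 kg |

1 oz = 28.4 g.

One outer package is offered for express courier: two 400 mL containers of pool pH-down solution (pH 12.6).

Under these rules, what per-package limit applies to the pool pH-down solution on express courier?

1 L

With pH 12.6 (≥ 12), the pool pH-down solution falls in Code DG9.
The express courier limit for Code DG9 is 1 L.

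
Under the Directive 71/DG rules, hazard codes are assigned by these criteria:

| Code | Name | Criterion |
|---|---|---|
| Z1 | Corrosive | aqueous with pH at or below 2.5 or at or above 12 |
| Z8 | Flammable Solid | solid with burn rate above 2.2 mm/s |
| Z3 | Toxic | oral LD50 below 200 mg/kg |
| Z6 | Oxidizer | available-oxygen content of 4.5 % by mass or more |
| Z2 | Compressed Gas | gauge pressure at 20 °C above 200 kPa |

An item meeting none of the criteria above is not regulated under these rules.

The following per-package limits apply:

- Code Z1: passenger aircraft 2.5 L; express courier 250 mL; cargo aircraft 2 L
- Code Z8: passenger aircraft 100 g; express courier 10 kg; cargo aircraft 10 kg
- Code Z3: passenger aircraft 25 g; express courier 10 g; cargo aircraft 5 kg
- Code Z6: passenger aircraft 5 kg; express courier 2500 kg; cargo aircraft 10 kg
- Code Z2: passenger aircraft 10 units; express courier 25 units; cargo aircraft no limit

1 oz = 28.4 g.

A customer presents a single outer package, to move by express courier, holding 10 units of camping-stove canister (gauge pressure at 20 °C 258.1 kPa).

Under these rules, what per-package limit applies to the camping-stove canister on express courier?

25 units

Gauge pressure at 20 °C 258.1 kPa meets the Code Z2 criterion (Compressed Gas), so the camping-stove canister is Code Z2.
The express courier limit for Code Z2 is 25 units.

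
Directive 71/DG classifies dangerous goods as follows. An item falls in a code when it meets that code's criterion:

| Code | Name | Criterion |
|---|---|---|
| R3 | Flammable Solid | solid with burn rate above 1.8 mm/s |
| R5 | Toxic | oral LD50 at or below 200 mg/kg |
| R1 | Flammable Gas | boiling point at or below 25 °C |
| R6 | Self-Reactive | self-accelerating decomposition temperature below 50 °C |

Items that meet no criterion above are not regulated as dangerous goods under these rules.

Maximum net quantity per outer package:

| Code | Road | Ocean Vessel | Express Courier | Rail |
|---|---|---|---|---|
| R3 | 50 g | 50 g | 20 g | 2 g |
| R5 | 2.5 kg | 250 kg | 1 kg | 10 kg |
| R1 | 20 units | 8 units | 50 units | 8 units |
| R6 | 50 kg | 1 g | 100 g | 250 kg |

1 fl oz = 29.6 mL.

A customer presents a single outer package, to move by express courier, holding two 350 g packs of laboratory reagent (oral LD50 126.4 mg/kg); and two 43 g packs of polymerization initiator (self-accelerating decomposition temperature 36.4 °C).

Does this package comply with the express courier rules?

Yes

With oral LD50 126.4 mg/kg (≤ 200 mg/kg), the laboratory reagent falls in Code R5.
The polymerization initiator has self-accelerating decomposition temperature 36.4 °C, which is < 50 °C, so it is Code R6 (Self-Reactive).
Code R5 quantity: two 350 g packs = 700 g.
700 g ≤ 1 kg (express courier limit, Code R5) — within limit.
Code R6 quantity: two 43 g packs = 86 g.
That is within the Code R6 express courier limit of 100 g.
Every hazard code is within its express courier limit and no segregation rule is violated.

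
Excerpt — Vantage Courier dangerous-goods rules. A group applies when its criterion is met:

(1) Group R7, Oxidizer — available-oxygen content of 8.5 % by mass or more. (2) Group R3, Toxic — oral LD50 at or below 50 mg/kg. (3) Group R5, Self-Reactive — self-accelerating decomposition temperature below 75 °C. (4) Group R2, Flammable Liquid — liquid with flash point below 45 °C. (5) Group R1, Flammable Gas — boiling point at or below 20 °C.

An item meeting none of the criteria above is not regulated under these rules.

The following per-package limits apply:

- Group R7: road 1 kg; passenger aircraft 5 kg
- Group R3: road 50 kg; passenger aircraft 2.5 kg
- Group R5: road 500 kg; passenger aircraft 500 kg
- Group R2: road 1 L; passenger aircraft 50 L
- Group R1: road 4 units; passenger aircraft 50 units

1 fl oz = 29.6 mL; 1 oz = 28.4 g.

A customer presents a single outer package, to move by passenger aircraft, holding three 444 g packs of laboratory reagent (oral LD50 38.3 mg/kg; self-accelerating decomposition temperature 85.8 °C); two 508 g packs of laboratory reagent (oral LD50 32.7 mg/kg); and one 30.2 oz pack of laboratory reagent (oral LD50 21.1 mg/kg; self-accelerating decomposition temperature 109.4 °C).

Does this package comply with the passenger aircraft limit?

No

Laboratory reagent: oral LD50 38.3 mg/kg ≤ 50 mg/kg → Group R3 (Toxic).
Laboratory reagent: oral LD50 32.7 mg/kg ≤ 50 mg/kg → Group R3 (Toxic).
Laboratory reagent: oral LD50 21.1 mg/kg ≤ 50 mg/kg → Group R3 (Toxic).
Total Group R3: (three 444 g packs = 1.332 kg) + (two 508 g packs = 1.016 kg) + (one 30.2 oz pack = 857.68 g) = 3205.68 g.
3205.68 g exceeds the passenger aircraft limit of 2.5 kg for Group R3.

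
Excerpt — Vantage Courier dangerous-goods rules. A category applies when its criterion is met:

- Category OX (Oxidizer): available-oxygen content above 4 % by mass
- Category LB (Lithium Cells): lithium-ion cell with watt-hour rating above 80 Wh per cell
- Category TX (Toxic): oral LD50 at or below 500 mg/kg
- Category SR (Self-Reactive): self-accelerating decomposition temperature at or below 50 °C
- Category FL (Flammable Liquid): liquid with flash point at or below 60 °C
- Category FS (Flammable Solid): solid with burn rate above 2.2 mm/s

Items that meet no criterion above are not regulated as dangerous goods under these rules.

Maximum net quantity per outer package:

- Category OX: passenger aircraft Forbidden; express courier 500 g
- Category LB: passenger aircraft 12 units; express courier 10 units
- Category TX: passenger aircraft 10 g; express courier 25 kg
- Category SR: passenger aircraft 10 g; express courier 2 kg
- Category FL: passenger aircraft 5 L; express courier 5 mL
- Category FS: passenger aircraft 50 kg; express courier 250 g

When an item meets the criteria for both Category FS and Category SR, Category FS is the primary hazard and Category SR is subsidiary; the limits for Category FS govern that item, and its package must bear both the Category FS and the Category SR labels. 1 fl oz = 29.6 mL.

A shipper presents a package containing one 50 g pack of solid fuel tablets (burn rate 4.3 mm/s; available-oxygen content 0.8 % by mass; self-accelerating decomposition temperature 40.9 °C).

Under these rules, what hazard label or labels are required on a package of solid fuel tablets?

Category FS and SR

The solid fuel tablets have burn rate 4.3 mm/s, which is > 2.2 mm/s, so they are Category FS (Flammable Solid).
Solid fuel tablets: self-accelerating decomposition temperature 40.9 °C ≤ 50 °C → Category SR (Self-Reactive).
By the precedence rule Category FS is primary and Category SR is subsidiary, and that rule requires both labels on the package.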